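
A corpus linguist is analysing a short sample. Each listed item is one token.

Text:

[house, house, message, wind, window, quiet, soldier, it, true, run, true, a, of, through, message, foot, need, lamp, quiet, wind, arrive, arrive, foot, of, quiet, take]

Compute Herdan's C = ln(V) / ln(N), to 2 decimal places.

0.87

N = 26, V = 17.
ln(V) = 2.833213, ln(N) = 3.258097
C = 2.833213 / 3.258097 = 0.87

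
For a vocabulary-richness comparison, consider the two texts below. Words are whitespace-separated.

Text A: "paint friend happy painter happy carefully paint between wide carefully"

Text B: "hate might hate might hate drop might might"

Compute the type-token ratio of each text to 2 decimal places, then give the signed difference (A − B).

TTR(A) = 7/10 = 0.70
TTR(B) = 3/8 = 0.38
Difference = 0.70 − 0.38 = 0.32

0.32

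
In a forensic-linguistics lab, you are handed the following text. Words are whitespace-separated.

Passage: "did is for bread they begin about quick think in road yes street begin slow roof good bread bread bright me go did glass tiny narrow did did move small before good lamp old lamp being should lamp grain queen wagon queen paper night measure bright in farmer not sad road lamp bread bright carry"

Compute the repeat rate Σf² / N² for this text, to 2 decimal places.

Frequencies: did:4, bread:4, lamp:4, bright:3, begin:2, in:2, road:2, good:2, queen:2, is:1, for:1, they:1, about:1, quick:1, think:1, yes:1, street:1, slow:1, roof:1, me:1, … (19 more, each freq 1)
Σf² = 107; N² = 3025
Repeat rate = 107 / 3025 = 0.04

0.04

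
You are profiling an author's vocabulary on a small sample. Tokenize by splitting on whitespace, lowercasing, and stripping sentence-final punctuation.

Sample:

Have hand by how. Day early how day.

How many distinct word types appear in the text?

6

Distinct types: {by, day, early, hand, have, how}
V = 6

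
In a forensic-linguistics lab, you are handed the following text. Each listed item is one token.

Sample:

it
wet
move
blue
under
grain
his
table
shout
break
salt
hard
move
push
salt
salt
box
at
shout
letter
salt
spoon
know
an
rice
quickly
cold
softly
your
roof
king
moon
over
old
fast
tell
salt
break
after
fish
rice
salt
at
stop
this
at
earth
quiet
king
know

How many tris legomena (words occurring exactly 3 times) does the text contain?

1

Frequencies: salt:6, at:3, move:2, shout:2, break:2, know:2, rice:2, king:2, it:1, wet:1, blue:1, under:1, grain:1, his:1, table:1, hard:1, push:1, box:1, letter:1, spoon:1, … (17 more, each freq 1)
Words with frequency 3: at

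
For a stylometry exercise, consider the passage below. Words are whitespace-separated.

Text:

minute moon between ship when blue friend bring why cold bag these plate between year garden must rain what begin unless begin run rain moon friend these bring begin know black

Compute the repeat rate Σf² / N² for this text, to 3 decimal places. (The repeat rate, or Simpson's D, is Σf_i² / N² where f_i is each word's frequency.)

0.051

Frequencies: begin:3, moon:2, between:2, friend:2, bring:2, these:2, rain:2, minute:1, ship:1, when:1, blue:1, why:1, cold:1, bag:1, plate:1, year:1, garden:1, must:1, what:1, unless:1, … (3 more, each freq 1)
Σf² = 49; N² = 961
Repeat rate = 49 / 961 = 0.051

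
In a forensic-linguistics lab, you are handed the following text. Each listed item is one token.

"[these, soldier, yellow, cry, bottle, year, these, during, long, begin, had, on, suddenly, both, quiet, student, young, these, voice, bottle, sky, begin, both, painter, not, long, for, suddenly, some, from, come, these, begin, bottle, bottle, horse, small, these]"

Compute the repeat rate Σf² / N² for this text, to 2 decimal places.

Frequencies: these:5, bottle:4, begin:3, long:2, suddenly:2, both:2, soldier:1, yellow:1, cry:1, year:1, during:1, had:1, on:1, quiet:1, student:1, young:1, voice:1, sky:1, painter:1, not:1, … (6 more, each freq 1)
Σf² = 82; N² = 1444
Repeat rate = 82 / 1444 = 0.06

0.06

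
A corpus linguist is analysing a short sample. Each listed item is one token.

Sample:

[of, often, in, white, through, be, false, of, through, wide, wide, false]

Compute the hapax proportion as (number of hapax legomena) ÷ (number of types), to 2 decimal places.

Frequencies: of:2, through:2, false:2, wide:2, often:1, in:1, white:1, be:1
Hapax count = 4; type count = 8.
Ratio = 4 / 8 = 0.50

0.50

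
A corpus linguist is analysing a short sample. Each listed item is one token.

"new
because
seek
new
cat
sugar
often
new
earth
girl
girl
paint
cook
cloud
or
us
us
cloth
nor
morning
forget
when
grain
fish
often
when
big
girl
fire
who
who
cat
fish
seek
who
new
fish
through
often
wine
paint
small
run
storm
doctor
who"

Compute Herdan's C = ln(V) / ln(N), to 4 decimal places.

N = 46, V = 29.
ln(V) = 3.367296, ln(N) = 3.828641
C = 3.367296 / 3.828641 = 0.8795

0.8795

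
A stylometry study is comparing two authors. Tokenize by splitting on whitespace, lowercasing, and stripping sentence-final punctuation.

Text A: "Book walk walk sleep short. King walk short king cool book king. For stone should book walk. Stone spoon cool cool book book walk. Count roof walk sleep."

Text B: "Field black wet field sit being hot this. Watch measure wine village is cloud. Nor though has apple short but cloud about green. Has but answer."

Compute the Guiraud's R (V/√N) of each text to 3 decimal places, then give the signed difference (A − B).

-2.047

A: V=12, N=28, R=2.268
B: V=22, N=26, R=4.315
Difference = 2.268 − 4.315 = -2.047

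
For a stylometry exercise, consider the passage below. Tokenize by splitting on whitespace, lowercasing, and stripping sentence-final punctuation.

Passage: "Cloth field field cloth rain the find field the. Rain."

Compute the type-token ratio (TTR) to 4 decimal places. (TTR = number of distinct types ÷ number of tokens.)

N = 10 tokens, V = 5 types.
TTR = V / N = 5 / 10 = 0.5000

0.5000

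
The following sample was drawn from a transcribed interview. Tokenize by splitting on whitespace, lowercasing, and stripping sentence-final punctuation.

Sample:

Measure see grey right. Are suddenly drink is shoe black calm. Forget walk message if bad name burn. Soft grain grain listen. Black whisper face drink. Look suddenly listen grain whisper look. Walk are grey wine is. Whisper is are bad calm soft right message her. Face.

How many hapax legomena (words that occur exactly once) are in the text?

Frequencies: are:3, is:3, grain:3, whisper:3, grey:2, right:2, suddenly:2, drink:2, black:2, calm:2, walk:2, message:2, bad:2, soft:2, listen:2, face:2, look:2, measure:1, see:1, shoe:1, … (6 more, each freq 1)
Hapax (freq=1): burn, forget, her, if, measure, name, see, shoe, wine

9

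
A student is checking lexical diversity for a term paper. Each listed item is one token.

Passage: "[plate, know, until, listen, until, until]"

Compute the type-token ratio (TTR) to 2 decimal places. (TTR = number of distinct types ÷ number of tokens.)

N = 6 tokens, V = 4 types.
TTR = V / N = 4 / 6 = 0.67

0.67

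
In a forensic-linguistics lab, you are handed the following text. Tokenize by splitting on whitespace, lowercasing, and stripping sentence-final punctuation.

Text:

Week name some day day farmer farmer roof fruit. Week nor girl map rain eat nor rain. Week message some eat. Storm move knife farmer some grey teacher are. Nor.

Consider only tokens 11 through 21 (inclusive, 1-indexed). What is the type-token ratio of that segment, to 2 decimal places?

0.73

Segment tokens 11–21: nor, girl, map, rain, eat, nor, rain, week, message, some, eat
Segment N = 11, segment V = 8.
TTR = 8 / 11 = 0.73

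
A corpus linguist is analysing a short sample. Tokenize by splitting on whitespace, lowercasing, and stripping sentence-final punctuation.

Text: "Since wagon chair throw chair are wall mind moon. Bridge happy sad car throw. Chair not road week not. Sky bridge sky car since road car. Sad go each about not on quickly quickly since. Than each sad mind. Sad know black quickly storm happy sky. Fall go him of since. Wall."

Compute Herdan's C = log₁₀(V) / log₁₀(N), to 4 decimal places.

N = 52, V = 28.
log₁₀(V) = 1.447158, log₁₀(N) = 1.716003
C = 1.447158 / 1.716003 = 0.8433

0.8433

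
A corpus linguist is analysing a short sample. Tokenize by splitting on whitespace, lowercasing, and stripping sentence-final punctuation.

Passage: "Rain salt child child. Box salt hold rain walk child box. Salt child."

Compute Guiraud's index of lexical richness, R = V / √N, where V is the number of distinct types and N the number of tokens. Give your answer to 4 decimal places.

N = 13, V = 6.
√N = 3.605551
R = 6 / 3.605551 = 1.6641

1.6641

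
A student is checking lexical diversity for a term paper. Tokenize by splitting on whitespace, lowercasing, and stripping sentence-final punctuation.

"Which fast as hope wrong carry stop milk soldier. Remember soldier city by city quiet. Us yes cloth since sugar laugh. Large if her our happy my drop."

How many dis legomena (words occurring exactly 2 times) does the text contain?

2

Frequencies: soldier:2, city:2, which:1, fast:1, as:1, hope:1, wrong:1, carry:1, stop:1, milk:1, remember:1, by:1, quiet:1, us:1, yes:1, cloth:1, since:1, sugar:1, laugh:1, large:1, … (6 more, each freq 1)
Words with frequency 2: city, soldier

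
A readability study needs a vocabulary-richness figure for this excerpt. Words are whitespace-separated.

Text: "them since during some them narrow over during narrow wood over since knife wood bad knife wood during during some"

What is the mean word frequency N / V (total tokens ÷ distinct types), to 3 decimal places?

2.222

N = 20 tokens, V = 9 types.
Mean frequency = N / V = 20 / 9 = 2.222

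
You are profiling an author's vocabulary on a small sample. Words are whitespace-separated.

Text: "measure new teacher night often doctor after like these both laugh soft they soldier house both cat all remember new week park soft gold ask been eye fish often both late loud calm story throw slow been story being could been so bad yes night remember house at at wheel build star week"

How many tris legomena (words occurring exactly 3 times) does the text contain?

Frequencies: both:3, been:3, new:2, night:2, often:2, soft:2, house:2, remember:2, week:2, story:2, at:2, measure:1, teacher:1, doctor:1, after:1, like:1, these:1, laugh:1, they:1, soldier:1, … (20 more, each freq 1)
Words with frequency 3: been, both

2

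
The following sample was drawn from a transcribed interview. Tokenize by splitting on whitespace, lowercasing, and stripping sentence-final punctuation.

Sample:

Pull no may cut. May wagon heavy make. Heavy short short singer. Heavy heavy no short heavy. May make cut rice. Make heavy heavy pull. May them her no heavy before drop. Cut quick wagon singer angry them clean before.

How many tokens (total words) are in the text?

Tokens: pull, no, may, cut, may, wagon, heavy, make, heavy, short, short, singer, heavy, heavy, no, short, heavy, may, make, cut, rice, make, heavy, heavy, pull, may, them, her, no, heavy, before, drop, cut, quick, wagon, singer, angry, them, clean, before
N = 40

40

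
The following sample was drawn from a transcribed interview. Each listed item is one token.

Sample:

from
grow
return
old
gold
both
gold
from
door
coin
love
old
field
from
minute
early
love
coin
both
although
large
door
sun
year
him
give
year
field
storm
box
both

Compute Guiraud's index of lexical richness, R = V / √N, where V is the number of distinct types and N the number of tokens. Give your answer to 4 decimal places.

N = 31, V = 20.
√N = 5.567764
R = 20 / 5.567764 = 3.5921

3.5921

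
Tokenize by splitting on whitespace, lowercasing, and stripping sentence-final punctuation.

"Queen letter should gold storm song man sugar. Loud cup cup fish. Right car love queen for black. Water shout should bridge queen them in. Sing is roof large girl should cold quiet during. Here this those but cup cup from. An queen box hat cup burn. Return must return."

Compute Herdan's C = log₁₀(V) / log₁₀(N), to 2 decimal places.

N = 50, V = 40.
log₁₀(V) = 1.602060, log₁₀(N) = 1.698970
C = 1.602060 / 1.698970 = 0.94

0.94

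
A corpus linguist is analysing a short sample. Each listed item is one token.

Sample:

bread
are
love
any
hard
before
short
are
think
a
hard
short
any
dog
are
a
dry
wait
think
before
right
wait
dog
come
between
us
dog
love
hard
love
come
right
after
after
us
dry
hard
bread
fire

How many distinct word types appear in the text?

18

Distinct types: {a, after, any, are, before, between, bread, come, dog, dry, fire, hard, love, right, short, think, us, wait}
V = 18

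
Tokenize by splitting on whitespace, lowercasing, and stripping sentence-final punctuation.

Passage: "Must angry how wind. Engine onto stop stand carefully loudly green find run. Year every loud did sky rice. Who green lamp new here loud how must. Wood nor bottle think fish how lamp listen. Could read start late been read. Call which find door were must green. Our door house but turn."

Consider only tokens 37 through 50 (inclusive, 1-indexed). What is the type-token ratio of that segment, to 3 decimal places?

0.857

Segment tokens 37–50: read, start, late, been, read, call, which, find, door, were, must, green, our, door
Segment N = 14, segment V = 12.
TTR = 12 / 14 = 0.857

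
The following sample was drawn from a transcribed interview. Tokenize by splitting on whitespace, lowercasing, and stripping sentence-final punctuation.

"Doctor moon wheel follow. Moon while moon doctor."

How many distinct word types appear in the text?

5

Distinct types: {doctor, follow, moon, wheel, while}
V = 5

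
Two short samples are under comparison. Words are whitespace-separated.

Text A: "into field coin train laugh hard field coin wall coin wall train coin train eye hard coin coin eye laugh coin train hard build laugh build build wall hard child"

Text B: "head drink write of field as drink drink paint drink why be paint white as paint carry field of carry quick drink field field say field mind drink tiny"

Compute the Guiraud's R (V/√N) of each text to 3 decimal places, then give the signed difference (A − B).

-0.959

A: V=10, N=30, R=1.826
B: V=15, N=29, R=2.785
Difference = 1.826 − 2.785 = -0.959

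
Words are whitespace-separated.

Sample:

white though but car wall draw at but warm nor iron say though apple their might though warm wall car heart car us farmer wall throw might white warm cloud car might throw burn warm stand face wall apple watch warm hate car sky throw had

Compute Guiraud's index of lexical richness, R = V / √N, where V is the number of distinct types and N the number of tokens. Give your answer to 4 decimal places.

N = 46, V = 26.
√N = 6.782330
R = 26 / 6.782330 = 3.8335

3.8335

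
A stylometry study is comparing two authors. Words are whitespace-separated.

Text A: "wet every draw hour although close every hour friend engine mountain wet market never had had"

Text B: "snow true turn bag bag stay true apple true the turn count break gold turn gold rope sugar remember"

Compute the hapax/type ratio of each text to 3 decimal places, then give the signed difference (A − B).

A: hapax=8, V=12, ratio=0.667
B: hapax=9, V=13, ratio=0.692
Difference = 0.667 − 0.692 = -0.025

-0.025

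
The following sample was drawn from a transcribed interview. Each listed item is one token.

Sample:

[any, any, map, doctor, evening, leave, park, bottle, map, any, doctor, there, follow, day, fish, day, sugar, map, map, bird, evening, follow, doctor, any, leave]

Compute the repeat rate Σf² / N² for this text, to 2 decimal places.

Frequencies: any:4, map:4, doctor:3, evening:2, leave:2, follow:2, day:2, park:1, bottle:1, there:1, fish:1, sugar:1, bird:1
Σf² = 63; N² = 625
Repeat rate = 63 / 625 = 0.10

0.10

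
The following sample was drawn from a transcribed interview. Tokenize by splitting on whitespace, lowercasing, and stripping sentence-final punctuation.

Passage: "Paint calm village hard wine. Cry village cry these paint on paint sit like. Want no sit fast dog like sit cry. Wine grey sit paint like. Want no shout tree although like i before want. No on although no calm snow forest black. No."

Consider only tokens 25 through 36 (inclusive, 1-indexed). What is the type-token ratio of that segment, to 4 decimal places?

0.8333

Segment tokens 25–36: sit, paint, like, want, no, shout, tree, although, like, i, before, want
Segment N = 12, segment V = 10.
TTR = 10 / 12 = 0.8333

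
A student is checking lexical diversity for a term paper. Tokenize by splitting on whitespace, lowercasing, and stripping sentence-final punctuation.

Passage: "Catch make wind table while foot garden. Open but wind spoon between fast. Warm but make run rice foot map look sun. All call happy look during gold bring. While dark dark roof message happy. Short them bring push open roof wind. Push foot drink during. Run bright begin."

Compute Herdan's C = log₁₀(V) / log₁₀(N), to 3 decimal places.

0.898

N = 49, V = 33.
log₁₀(V) = 1.518514, log₁₀(N) = 1.690196
C = 1.518514 / 1.690196 = 0.898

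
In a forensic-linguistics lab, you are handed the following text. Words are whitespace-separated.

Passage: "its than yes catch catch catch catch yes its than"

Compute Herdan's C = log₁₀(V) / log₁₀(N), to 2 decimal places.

0.60

N = 10, V = 4.
log₁₀(V) = 0.602060, log₁₀(N) = 1.000000
C = 0.602060 / 1.000000 = 0.60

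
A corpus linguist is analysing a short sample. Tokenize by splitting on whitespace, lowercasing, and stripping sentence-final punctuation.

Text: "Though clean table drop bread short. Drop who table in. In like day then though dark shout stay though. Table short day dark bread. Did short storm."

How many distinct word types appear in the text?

Distinct types: {bread, clean, dark, day, did, drop, in, like, short, shout, stay, storm, table, then, though, who}
V = 16

16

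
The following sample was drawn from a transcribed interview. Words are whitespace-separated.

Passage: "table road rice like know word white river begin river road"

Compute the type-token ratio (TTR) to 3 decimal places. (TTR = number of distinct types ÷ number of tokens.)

N = 11 tokens, V = 9 types.
TTR = V / N = 9 / 11 = 0.818

0.818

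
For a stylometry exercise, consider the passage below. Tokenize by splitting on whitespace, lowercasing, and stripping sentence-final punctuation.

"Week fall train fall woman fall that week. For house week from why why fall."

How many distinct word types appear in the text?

Distinct types: {fall, for, from, house, that, train, week, why, woman}
V = 9

9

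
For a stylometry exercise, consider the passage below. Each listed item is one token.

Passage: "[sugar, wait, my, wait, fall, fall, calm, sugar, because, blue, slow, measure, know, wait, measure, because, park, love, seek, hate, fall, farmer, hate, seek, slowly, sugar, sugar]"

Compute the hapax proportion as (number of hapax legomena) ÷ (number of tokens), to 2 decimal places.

0.33

Frequencies: sugar:4, wait:3, fall:3, because:2, measure:2, seek:2, hate:2, my:1, calm:1, blue:1, slow:1, know:1, park:1, love:1, farmer:1, slowly:1
Hapax count = 9; token count = 27.
Ratio = 9 / 27 = 0.33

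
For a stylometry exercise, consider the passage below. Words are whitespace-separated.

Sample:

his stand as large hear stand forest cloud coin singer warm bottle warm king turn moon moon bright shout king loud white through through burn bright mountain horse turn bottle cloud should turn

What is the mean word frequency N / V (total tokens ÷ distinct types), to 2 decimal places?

1.43

N = 33 tokens, V = 23 types.
Mean frequency = N / V = 33 / 23 = 1.43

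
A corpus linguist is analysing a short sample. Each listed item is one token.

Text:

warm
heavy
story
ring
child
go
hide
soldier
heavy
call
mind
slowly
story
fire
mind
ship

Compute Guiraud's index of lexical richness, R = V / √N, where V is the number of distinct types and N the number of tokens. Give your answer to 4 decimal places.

3.2500

N = 16, V = 13.
√N = 4.000000
R = 13 / 4.000000 = 3.2500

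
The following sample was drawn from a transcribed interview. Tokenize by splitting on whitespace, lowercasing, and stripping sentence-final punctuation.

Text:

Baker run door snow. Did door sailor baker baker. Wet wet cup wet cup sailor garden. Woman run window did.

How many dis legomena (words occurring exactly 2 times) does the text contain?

Frequencies: baker:3, wet:3, run:2, door:2, did:2, sailor:2, cup:2, snow:1, garden:1, woman:1, window:1
Words with frequency 2: cup, did, door, run, sailor

5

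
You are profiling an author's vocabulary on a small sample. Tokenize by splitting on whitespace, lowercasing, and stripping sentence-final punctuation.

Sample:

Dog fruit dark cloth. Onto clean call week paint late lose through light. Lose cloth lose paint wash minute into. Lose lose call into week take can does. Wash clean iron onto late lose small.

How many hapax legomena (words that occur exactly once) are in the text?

Frequencies: lose:6, cloth:2, onto:2, clean:2, call:2, week:2, paint:2, late:2, wash:2, into:2, dog:1, fruit:1, dark:1, through:1, light:1, minute:1, take:1, can:1, does:1, iron:1, … (1 more, each freq 1)
Hapax (freq=1): can, dark, does, dog, fruit, iron, light, minute, small, take, through

11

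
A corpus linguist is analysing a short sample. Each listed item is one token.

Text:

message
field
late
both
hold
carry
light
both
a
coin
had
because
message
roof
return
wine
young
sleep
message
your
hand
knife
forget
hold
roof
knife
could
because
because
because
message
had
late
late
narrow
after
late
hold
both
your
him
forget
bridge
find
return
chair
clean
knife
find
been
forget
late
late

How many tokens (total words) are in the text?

53

Tokens: message, field, late, both, hold, carry, light, both, a, coin, had, because, message, roof, return, wine, young, sleep, message, your, hand, knife, forget, hold, roof, knife, could, because, because, because, message, had, late, late, narrow, after, late, hold, both, your, him, forget, bridge, find, return, chair, clean, knife, find, been, forget, late, late
N = 53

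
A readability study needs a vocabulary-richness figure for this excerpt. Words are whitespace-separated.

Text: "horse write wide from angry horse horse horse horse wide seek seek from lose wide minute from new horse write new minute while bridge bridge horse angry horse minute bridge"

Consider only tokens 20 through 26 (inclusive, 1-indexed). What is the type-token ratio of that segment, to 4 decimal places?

Segment tokens 20–26: write, new, minute, while, bridge, bridge, horse
Segment N = 7, segment V = 6.
TTR = 6 / 7 = 0.8571

0.8571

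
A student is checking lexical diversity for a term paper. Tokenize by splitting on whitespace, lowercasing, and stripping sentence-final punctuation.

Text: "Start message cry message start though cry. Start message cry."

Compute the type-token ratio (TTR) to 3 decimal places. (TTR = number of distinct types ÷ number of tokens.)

0.400

N = 10 tokens, V = 4 types.
TTR = V / N = 4 / 10 = 0.400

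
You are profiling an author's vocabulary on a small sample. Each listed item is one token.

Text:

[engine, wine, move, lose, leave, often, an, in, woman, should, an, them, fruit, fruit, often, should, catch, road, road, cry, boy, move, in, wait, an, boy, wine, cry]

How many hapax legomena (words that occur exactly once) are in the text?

Frequencies: an:3, wine:2, move:2, often:2, in:2, should:2, fruit:2, road:2, cry:2, boy:2, engine:1, lose:1, leave:1, woman:1, them:1, catch:1, wait:1
Hapax (freq=1): catch, engine, leave, lose, them, wait, woman

7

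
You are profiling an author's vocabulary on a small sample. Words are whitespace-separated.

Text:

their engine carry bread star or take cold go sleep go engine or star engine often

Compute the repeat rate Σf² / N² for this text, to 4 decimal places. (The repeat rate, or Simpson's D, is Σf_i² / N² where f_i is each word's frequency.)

Frequencies: engine:3, star:2, or:2, go:2, their:1, carry:1, bread:1, take:1, cold:1, sleep:1, often:1
Σf² = 28; N² = 256
Repeat rate = 28 / 256 = 0.1094

0.1094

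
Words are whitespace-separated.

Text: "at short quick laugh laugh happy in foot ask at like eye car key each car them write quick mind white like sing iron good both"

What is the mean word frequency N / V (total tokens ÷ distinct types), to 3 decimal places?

1.238

N = 26 tokens, V = 21 types.
Mean frequency = N / V = 26 / 21 = 1.238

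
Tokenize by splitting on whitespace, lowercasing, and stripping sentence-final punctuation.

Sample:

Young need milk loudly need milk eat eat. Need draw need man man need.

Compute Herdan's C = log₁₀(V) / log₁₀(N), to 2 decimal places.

0.74

N = 14, V = 7.
log₁₀(V) = 0.845098, log₁₀(N) = 1.146128
C = 0.845098 / 1.146128 = 0.74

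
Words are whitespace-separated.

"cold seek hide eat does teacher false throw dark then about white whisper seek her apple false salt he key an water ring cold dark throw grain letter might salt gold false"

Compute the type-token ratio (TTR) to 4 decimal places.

0.7813

N = 32 tokens, V = 25 types.
TTR = V / N = 25 / 32 = 0.7813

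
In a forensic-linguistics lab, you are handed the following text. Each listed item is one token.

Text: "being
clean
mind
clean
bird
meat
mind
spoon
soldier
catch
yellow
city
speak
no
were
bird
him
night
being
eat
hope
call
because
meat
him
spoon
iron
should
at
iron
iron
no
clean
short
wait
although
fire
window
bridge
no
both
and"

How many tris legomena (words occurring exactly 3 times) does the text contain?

3

Frequencies: clean:3, no:3, iron:3, being:2, mind:2, bird:2, meat:2, spoon:2, him:2, soldier:1, catch:1, yellow:1, city:1, speak:1, were:1, night:1, eat:1, hope:1, call:1, because:1, … (10 more, each freq 1)
Words with frequency 3: clean, iron, no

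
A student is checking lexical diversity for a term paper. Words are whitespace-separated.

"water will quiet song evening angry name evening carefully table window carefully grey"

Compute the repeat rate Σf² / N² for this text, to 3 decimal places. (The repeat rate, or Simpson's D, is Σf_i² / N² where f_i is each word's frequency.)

Frequencies: evening:2, carefully:2, water:1, will:1, quiet:1, song:1, angry:1, name:1, table:1, window:1, grey:1
Σf² = 17; N² = 169
Repeat rate = 17 / 169 = 0.101

0.101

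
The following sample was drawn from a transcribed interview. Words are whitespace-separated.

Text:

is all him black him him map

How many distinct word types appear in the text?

Distinct types: {all, black, him, is, map}
V = 5

5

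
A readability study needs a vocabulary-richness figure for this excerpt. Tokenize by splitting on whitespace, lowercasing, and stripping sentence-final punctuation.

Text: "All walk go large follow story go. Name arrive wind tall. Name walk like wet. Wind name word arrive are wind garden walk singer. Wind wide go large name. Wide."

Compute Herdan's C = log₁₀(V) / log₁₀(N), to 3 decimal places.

N = 30, V = 17.
log₁₀(V) = 1.230449, log₁₀(N) = 1.477121
C = 1.230449 / 1.477121 = 0.833

0.833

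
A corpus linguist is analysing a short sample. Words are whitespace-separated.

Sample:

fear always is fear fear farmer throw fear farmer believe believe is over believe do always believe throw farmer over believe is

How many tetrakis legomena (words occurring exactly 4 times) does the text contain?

1

Frequencies: believe:5, fear:4, is:3, farmer:3, always:2, throw:2, over:2, do:1
Words with frequency 4: fear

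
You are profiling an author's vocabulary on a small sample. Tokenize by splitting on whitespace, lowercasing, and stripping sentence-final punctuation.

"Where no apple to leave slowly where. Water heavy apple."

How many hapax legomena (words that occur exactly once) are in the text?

6

Frequencies: where:2, apple:2, no:1, to:1, leave:1, slowly:1, water:1, heavy:1
Hapax (freq=1): heavy, leave, no, slowly, to, water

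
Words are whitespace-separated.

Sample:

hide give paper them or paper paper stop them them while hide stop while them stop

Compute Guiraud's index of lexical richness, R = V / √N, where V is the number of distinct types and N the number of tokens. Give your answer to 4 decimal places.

N = 16, V = 7.
√N = 4.000000
R = 7 / 4.000000 = 1.7500

1.7500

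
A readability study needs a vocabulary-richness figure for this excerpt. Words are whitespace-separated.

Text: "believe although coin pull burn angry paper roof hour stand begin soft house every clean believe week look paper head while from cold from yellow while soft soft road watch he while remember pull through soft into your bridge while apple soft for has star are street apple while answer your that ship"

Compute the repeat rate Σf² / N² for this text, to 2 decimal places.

Frequencies: soft:5, while:5, believe:2, pull:2, paper:2, from:2, your:2, apple:2, although:1, coin:1, burn:1, angry:1, roof:1, hour:1, stand:1, begin:1, house:1, every:1, clean:1, week:1, … (19 more, each freq 1)
Σf² = 105; N² = 2809
Repeat rate = 105 / 2809 = 0.04

0.04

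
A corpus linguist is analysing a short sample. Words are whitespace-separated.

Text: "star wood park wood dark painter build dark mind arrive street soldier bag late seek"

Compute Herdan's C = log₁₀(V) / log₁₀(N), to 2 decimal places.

N = 15, V = 13.
log₁₀(V) = 1.113943, log₁₀(N) = 1.176091
C = 1.113943 / 1.176091 = 0.95

0.95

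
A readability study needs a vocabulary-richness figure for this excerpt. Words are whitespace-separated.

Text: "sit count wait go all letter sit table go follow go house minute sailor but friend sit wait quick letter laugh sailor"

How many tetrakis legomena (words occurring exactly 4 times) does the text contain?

0

Frequencies: sit:3, go:3, wait:2, letter:2, sailor:2, count:1, all:1, table:1, follow:1, house:1, minute:1, but:1, friend:1, quick:1, laugh:1
Words with frequency 4: (none)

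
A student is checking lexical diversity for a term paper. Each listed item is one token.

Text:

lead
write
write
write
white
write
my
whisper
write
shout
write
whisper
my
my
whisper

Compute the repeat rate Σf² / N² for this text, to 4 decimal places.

Frequencies: write:6, my:3, whisper:3, lead:1, white:1, shout:1
Σf² = 57; N² = 225
Repeat rate = 57 / 225 = 0.2533

0.2533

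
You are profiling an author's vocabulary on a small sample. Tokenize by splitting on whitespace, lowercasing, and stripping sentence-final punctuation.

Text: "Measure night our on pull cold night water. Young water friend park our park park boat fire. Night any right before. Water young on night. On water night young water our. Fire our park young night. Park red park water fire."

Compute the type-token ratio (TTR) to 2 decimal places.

0.39

N = 41 tokens, V = 16 types.
TTR = V / N = 16 / 41 = 0.39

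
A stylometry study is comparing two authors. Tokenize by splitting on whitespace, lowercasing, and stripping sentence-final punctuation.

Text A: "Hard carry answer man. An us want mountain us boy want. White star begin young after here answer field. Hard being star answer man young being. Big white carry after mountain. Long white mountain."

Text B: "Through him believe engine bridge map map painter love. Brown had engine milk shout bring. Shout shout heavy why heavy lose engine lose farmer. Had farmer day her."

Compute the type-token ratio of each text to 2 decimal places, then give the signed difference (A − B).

TTR(A) = 19/34 = 0.56
TTR(B) = 19/28 = 0.68
Difference = 0.56 − 0.68 = -0.12

-0.12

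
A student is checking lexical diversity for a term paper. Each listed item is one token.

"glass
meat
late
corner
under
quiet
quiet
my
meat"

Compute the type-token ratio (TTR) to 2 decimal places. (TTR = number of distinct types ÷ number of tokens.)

0.78

N = 9 tokens, V = 7 types.
TTR = V / N = 7 / 9 = 0.78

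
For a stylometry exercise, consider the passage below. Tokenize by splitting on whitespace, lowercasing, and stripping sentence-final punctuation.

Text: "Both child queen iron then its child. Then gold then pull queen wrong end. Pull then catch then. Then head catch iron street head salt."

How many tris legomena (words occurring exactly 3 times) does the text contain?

0

Frequencies: then:6, child:2, queen:2, iron:2, pull:2, catch:2, head:2, both:1, its:1, gold:1, wrong:1, end:1, street:1, salt:1
Words with frequency 3: (none)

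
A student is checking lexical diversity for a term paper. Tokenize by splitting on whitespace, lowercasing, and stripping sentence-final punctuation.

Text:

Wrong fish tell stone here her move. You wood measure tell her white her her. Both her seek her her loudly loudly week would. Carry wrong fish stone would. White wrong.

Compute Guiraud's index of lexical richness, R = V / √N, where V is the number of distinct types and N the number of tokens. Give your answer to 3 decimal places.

N = 31, V = 17.
√N = 5.567764
R = 17 / 5.567764 = 3.053

3.053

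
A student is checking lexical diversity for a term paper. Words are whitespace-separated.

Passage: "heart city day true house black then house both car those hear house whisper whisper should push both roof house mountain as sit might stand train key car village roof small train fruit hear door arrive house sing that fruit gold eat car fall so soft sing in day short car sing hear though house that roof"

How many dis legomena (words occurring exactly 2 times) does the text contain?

Frequencies: house:6, car:4, hear:3, roof:3, sing:3, day:2, both:2, whisper:2, train:2, fruit:2, that:2, heart:1, city:1, true:1, black:1, then:1, those:1, should:1, push:1, mountain:1, … (17 more, each freq 1)
Words with frequency 2: both, day, fruit, that, train, whisper

6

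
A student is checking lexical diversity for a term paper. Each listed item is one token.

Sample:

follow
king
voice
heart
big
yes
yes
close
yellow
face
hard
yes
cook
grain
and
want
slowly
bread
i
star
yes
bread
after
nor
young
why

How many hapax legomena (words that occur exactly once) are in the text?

20

Frequencies: yes:4, bread:2, follow:1, king:1, voice:1, heart:1, big:1, close:1, yellow:1, face:1, hard:1, cook:1, grain:1, and:1, want:1, slowly:1, i:1, star:1, after:1, nor:1, … (2 more, each freq 1)
Hapax (freq=1): after, and, big, close, cook, face, follow, grain, hard, heart, i, king, nor, slowly, star, voice, want, why, yellow, young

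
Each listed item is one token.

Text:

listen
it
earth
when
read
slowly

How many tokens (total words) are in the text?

Tokens: listen, it, earth, when, read, slowly
N = 6

6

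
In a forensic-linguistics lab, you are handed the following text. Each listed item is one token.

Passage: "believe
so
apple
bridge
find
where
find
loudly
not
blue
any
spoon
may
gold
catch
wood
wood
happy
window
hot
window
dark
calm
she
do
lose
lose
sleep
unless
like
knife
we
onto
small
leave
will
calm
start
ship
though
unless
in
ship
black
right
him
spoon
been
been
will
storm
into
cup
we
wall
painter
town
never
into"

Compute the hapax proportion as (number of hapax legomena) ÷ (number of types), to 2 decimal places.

0.74

Frequencies: find:2, spoon:2, wood:2, window:2, calm:2, lose:2, unless:2, we:2, will:2, ship:2, been:2, into:2, believe:1, so:1, apple:1, bridge:1, where:1, loudly:1, not:1, blue:1, … (27 more, each freq 1)
Hapax count = 35; type count = 47.
Ratio = 35 / 47 = 0.74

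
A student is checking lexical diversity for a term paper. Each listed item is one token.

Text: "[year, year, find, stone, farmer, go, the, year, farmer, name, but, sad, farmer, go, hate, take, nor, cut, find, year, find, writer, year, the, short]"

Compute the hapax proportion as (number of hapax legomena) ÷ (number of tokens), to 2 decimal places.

0.40

Frequencies: year:5, find:3, farmer:3, go:2, the:2, stone:1, name:1, but:1, sad:1, hate:1, take:1, nor:1, cut:1, writer:1, short:1
Hapax count = 10; token count = 25.
Ratio = 10 / 25 = 0.40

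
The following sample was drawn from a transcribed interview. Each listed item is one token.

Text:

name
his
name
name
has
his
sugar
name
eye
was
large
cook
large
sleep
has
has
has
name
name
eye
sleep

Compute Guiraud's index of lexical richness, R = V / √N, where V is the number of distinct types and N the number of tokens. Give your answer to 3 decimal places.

N = 21, V = 9.
√N = 4.582576
R = 9 / 4.582576 = 1.964

1.964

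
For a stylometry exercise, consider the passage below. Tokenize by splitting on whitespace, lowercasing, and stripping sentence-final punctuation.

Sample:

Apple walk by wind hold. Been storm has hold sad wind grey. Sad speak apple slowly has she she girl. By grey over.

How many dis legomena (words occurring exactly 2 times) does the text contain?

8

Frequencies: apple:2, by:2, wind:2, hold:2, has:2, sad:2, grey:2, she:2, walk:1, been:1, storm:1, speak:1, slowly:1, girl:1, over:1
Words with frequency 2: apple, by, grey, has, hold, sad, she, wind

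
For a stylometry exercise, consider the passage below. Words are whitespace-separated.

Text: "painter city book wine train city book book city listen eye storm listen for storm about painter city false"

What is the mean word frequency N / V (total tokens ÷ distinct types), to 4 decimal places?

N = 19 tokens, V = 11 types.
Mean frequency = N / V = 19 / 11 = 1.7273

1.7273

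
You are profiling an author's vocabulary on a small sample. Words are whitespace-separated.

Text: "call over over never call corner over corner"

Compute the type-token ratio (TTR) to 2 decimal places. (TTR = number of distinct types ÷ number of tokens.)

0.50

N = 8 tokens, V = 4 types.
TTR = V / N = 4 / 8 = 0.50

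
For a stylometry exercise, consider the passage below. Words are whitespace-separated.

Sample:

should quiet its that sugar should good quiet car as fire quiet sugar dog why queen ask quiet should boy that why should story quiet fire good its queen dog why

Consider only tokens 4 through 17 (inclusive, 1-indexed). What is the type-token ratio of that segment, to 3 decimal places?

0.857

Segment tokens 4–17: that, sugar, should, good, quiet, car, as, fire, quiet, sugar, dog, why, queen, ask
Segment N = 14, segment V = 12.
TTR = 12 / 14 = 0.857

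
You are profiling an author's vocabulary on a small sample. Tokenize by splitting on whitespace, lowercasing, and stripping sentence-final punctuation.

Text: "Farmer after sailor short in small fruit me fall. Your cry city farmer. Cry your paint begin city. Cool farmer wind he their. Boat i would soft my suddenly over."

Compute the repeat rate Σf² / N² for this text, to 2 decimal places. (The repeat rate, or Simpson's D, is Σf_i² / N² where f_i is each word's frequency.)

0.05

Frequencies: farmer:3, your:2, cry:2, city:2, after:1, sailor:1, short:1, in:1, small:1, fruit:1, me:1, fall:1, paint:1, begin:1, cool:1, wind:1, he:1, their:1, boat:1, i:1, … (5 more, each freq 1)
Σf² = 42; N² = 900
Repeat rate = 42 / 900 = 0.05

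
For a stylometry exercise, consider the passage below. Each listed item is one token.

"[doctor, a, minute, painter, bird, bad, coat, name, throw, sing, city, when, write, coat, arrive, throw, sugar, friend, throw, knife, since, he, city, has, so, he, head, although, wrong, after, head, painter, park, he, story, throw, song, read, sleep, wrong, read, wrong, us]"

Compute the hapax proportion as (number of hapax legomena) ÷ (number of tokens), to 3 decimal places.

Frequencies: throw:4, he:3, wrong:3, painter:2, coat:2, city:2, head:2, read:2, doctor:1, a:1, minute:1, bird:1, bad:1, name:1, sing:1, when:1, write:1, arrive:1, sugar:1, friend:1, … (11 more, each freq 1)
Hapax count = 23; token count = 43.
Ratio = 23 / 43 = 0.535

0.535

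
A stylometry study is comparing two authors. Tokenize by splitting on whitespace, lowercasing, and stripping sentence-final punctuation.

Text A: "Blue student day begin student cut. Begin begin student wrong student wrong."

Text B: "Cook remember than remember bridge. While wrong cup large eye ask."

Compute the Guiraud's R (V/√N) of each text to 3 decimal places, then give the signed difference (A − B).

A: V=6, N=12, R=1.732
B: V=10, N=11, R=3.015
Difference = 1.732 − 3.015 = -1.283

-1.283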